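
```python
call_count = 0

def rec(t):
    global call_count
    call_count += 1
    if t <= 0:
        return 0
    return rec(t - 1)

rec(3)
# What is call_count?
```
Call trace:
rec(t=3)
  rec(t=2)
    rec(t=1)
      rec(t=0)
      -> return 0
    -> return 0
  -> return 0
-> return 0

call_count is incremented once per call. rec is entered once for each t = 3, 2, 1, 0 (the t <= 0 call returns without recursing), i.e. 3 + 1 calls.
call_count = 4

Final answer: 4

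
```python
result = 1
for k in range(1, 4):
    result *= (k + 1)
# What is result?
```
Trace:
  result=1
  result=2, k=1
  result=6, k=2
  result=24, k=3

Final answer: 24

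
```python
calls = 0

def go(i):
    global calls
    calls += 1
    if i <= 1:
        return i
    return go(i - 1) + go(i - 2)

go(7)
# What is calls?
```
Call trace (a repeated sub-call is expanded the first time; later identical calls just restate its return value):
go(i=7)
  go(i=6)
    go(i=5)
      go(i=4)
        go(i=3)
          go(i=2)
            go(i=1)
            -> return 1
            go(i=0)
            -> return 0
          -> return 1
          go(i=1)
          -> return 1
        -> return 2
        go(i=2) -> return 1  (same call as traced above)
      -> return 3
      go(i=3) -> return 2  (same call as traced above)
    -> return 5
    go(i=4) -> return 3  (same call as traced above)
  -> return 8
  go(i=5) -> return 5  (same call as traced above)
-> return 13

calls is incremented once per call, so count the calls in each subtree. Let C(i) = number of calls made by go(i).
C(0) = C(1) = 1 (base case, no recursion); C(i) = 1 + C(i - 1) + C(i - 2) otherwise.
C(2) = 1 + C(1) + C(0) = 1 + 1 + 1 = 3
C(3) = 1 + C(2) + C(1) = 1 + 3 + 1 = 5
C(4) = 1 + C(3) + C(2) = 1 + 5 + 3 = 9
C(5) = 1 + C(4) + C(3) = 1 + 9 + 5 = 15
C(6) = 1 + C(5) + C(4) = 1 + 15 + 9 = 25
C(7) = 1 + C(6) + C(5) = 1 + 25 + 15 = 41
calls = C(7) = 41

Final answer: 41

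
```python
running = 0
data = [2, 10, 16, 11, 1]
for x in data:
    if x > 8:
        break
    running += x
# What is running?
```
Trace:
  running=0
  running=2, x=2
  running=2, x=10

Final answer: 2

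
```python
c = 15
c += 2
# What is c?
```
Trace:
  c=15
  c=17

Final answer: 17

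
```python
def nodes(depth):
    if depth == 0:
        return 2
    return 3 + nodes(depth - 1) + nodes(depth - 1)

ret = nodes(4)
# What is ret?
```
Call trace (a repeated sub-call is expanded the first time; later identical calls just restate its return value):
nodes(depth=4)
  nodes(depth=3)
    nodes(depth=2)
      nodes(depth=1)
        nodes(depth=0)
        -> return 2
        nodes(depth=0)
        -> return 2
      -> return 7
      nodes(depth=1) -> return 7  (same call as traced above)
    -> return 17
    nodes(depth=2) -> return 17  (same call as traced above)
  -> return 37
  nodes(depth=3) -> return 37  (same call as traced above)
-> return 77

Final answer: 77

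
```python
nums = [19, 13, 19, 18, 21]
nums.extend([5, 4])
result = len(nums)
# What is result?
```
Trace:
  nums=[19, 13, 19, 18, 21]
  nums=[19, 13, 19, 18, 21, 5, 4]
  nums=[19, 13, 19, 18, 21, 5, 4], result=7

Final answer: 7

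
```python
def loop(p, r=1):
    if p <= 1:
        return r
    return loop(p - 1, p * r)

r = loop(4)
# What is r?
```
Call trace:
loop(p=4, r=1)
  loop(p=3, r=4)
    loop(p=2, r=12)
      loop(p=1, r=24)
      -> return 24
    -> return 24
  -> return 24
-> return 24

Final answer: 24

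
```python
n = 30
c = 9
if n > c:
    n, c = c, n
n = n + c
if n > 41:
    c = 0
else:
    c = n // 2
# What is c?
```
Trace:
  n=30
  n=30, c=9
  n=9, c=30
  n=39, c=30
  n=39, c=19

Final answer: 19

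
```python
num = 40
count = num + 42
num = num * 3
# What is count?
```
Trace:
  num=40
  num=40, count=82
  num=120, count=82

Final answer: 82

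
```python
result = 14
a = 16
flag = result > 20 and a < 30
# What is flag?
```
Trace:
  result=14
  result=14, a=16
  result=14, a=16, flag=False

Final answer: False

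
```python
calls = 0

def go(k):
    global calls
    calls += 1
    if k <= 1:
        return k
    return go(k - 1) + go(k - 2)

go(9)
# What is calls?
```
Call trace (a repeated sub-call is expanded the first time; later identical calls just restate its return value):
go(k=9)
  go(k=8)
    go(k=7)
      go(k=6)
        go(k=5)
          go(k=4)
            go(k=3)
              go(k=2)
                go(k=1)
                -> return 1
                go(k=0)
                -> return 0
              -> return 1
              go(k=1)
              -> return 1
            -> return 2
            go(k=2) -> return 1  (same call as traced above)
          -> return 3
          go(k=3) -> return 2  (same call as traced above)
        -> return 5
        go(k=4) -> return 3  (same call as traced above)
      -> return 8
      go(k=5) -> return 5  (same call as traced above)
    -> return 13
    go(k=6) -> return 8  (same call as traced above)
  -> return 21
  go(k=7) -> return 13  (same call as traced above)
-> return 34

calls is incremented once per call, so count the calls in each subtree. Let C(k) = number of calls made by go(k).
C(0) = C(1) = 1 (base case, no recursion); C(k) = 1 + C(k - 1) + C(k - 2) otherwise.
C(2) = 1 + C(1) + C(0) = 1 + 1 + 1 = 3
C(3) = 1 + C(2) + C(1) = 1 + 3 + 1 = 5
C(4) = 1 + C(3) + C(2) = 1 + 5 + 3 = 9
C(5) = 1 + C(4) + C(3) = 1 + 9 + 5 = 15
C(6) = 1 + C(5) + C(4) = 1 + 15 + 9 = 25
C(7) = 1 + C(6) + C(5) = 1 + 25 + 15 = 41
C(8) = 1 + C(7) + C(6) = 1 + 41 + 25 = 67
C(9) = 1 + C(8) + C(7) = 1 + 67 + 41 = 109
calls = C(9) = 109

Final answer: 109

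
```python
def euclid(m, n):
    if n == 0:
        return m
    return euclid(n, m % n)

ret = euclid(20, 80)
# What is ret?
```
Call trace:
euclid(m=20, n=80)
  euclid(m=80, n=20)
    euclid(m=20, n=0)
    -> return 20
  -> return 20
-> return 20

Final answer: 20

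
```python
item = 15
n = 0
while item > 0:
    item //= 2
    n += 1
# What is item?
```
Trace:
  item=15
  item=15, n=0
  item=7, n=1
  item=3, n=2
  item=1, n=3
  item=0, n=4

Final answer: 0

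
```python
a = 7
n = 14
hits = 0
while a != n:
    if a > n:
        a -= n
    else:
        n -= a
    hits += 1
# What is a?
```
Trace:
  a=7
  a=7, n=14
  a=7, n=14, hits=0
  a=7, n=7, hits=1

Final answer: 7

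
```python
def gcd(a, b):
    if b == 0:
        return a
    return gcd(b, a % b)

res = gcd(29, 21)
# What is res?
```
Call trace:
gcd(a=29, b=21)
  gcd(a=21, b=8)
    gcd(a=8, b=5)
      gcd(a=5, b=3)
        gcd(a=3, b=2)
          gcd(a=2, b=1)
            gcd(a=1, b=0)
            -> return 1
          -> return 1
        -> return 1
      -> return 1
    -> return 1
  -> return 1
-> return 1

Final answer: 1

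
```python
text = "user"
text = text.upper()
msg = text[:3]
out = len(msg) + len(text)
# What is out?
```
Trace:
  text='user'
  text='USER'
  text='USER', msg='USE'
  text='USER', msg='USE', out=7

Final answer: 7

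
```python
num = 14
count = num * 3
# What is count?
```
Trace:
  num=14
  num=14, count=42

Final answer: 42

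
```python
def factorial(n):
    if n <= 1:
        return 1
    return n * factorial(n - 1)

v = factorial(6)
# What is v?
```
Call trace:
factorial(n=6)
  factorial(n=5)
    factorial(n=4)
      factorial(n=3)
        factorial(n=2)
          factorial(n=1)
          -> return 1
        -> return 2
      -> return 6
    -> return 24
  -> return 120
-> return 720

Final answer: 720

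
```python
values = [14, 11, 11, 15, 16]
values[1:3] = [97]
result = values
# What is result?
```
Trace:
  values=[14, 11, 11, 15, 16]
  values=[14, 97, 15, 16]
  values=[14, 97, 15, 16], result=[14, 97, 15, 16]

Final answer: [14, 97, 15, 16]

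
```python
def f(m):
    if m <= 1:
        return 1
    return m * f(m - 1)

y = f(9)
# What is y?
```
Call trace:
f(m=9)
  f(m=8)
    f(m=7)
      f(m=6)
        f(m=5)
          f(m=4)
            f(m=3)
              f(m=2)
                f(m=1)
                -> return 1
              -> return 2
            -> return 6
          -> return 24
        -> return 120
      -> return 720
    -> return 5040
  -> return 40320
-> return 362880

Final answer: 362880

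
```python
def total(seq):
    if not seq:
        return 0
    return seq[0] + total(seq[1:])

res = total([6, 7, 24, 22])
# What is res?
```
Call trace:
total(seq=[6, 7, 24, 22])
  total(seq=[7, 24, 22])
    total(seq=[24, 22])
      total(seq=[22])
        total(seq=[])
        -> return 0
      -> return 22
    -> return 46
  -> return 53
-> return 59

Final answer: 59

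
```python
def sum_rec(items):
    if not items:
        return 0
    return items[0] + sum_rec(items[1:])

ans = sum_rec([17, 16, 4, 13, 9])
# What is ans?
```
Call trace:
sum_rec(items=[17, 16, 4, 13, 9])
  sum_rec(items=[16, 4, 13, 9])
    sum_rec(items=[4, 13, 9])
      sum_rec(items=[13, 9])
        sum_rec(items=[9])
          sum_rec(items=[])
          -> return 0
        -> return 9
      -> return 22
    -> return 26
  -> return 42
-> return 59

Final answer: 59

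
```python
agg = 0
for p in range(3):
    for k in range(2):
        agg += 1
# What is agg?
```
Trace:
  agg=0
  agg=1, p=0, k=0
  agg=2, p=0, k=1
  agg=3, p=1, k=0
  agg=4, p=1, k=1
  agg=5, p=2, k=0
  agg=6, p=2, k=1

Final answer: 6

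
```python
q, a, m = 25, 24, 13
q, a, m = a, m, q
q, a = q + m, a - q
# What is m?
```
Trace:
  q=25, a=24, m=13
  q=24, a=13, m=25
  q=49, a=-11, m=25

Final answer: 25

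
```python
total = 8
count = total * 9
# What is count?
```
Trace:
  total=8
  total=8, count=72

Final answer: 72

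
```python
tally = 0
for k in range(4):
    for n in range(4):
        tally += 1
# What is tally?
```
Trace:
  tally=0
  tally=1, k=0, n=0
  tally=2, k=0, n=1
  tally=3, k=0, n=2
  tally=4, k=0, n=3
  tally=5, k=1, n=0
  tally=6, k=1, n=1
  tally=7, k=1, n=2
  tally=8, k=1, n=3
  tally=9, k=2, n=0
  tally=10, k=2, n=1
  tally=11, k=2, n=2
  tally=12, k=2, n=3
  tally=13, k=3, n=0
  tally=14, k=3, n=1
  tally=15, k=3, n=2
  tally=16, k=3, n=3

Final answer: 16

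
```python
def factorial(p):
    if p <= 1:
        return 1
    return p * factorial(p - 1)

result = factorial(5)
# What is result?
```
Call trace:
factorial(p=5)
  factorial(p=4)
    factorial(p=3)
      factorial(p=2)
        factorial(p=1)
        -> return 1
      -> return 2
    -> return 6
  -> return 24
-> return 120

Final answer: 120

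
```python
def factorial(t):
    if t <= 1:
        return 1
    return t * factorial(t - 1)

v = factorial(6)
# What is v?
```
Call trace:
factorial(t=6)
  factorial(t=5)
    factorial(t=4)
      factorial(t=3)
        factorial(t=2)
          factorial(t=1)
          -> return 1
        -> return 2
      -> return 6
    -> return 24
  -> return 120
-> return 720

Final answer: 720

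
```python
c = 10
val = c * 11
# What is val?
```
Trace:
  c=10
  c=10, val=110

Final answer: 110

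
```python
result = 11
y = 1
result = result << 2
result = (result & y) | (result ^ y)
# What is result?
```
Trace:
  result=11
  result=11, y=1
  result=44, y=1
  result=45, y=1

Final answer: 45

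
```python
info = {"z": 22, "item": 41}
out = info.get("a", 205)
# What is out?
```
Trace:
  info={'z': 22, 'item': 41}
  info={'z': 22, 'item': 41}, out=205

Final answer: 205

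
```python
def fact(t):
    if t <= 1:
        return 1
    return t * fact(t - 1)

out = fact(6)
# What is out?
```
Call trace:
fact(t=6)
  fact(t=5)
    fact(t=4)
      fact(t=3)
        fact(t=2)
          fact(t=1)
          -> return 1
        -> return 2
      -> return 6
    -> return 24
  -> return 120
-> return 720

Final answer: 720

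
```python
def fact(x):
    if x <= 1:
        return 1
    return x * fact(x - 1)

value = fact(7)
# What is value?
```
Call trace:
fact(x=7)
  fact(x=6)
    fact(x=5)
      fact(x=4)
        fact(x=3)
          fact(x=2)
            fact(x=1)
            -> return 1
          -> return 2
        -> return 6
      -> return 24
    -> return 120
  -> return 720
-> return 5040

Final answer: 5040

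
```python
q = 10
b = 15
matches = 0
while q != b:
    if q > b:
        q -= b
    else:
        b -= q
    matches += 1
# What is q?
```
Trace:
  q=10
  q=10, b=15
  q=10, b=15, matches=0
  q=10, b=5, matches=1
  q=5, b=5, matches=2

Final answer: 5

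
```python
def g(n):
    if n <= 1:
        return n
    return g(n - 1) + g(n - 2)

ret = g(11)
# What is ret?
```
Call trace (a repeated sub-call is expanded the first time; later identical calls just restate its return value):
g(n=11)
  g(n=10)
    g(n=9)
      g(n=8)
        g(n=7)
          g(n=6)
            g(n=5)
              g(n=4)
                g(n=3)
                  g(n=2)
                    g(n=1)
                    -> return 1
                    g(n=0)
                    -> return 0
                  -> return 1
                  g(n=1)
                  -> return 1
                -> return 2
                g(n=2) -> return 1  (same call as traced above)
              -> return 3
              g(n=3) -> return 2  (same call as traced above)
            -> return 5
            g(n=4) -> return 3  (same call as traced above)
          -> return 8
          g(n=5) -> return 5  (same call as traced above)
        -> return 13
        g(n=6) -> return 8  (same call as traced above)
      -> return 21
      g(n=7) -> return 13  (same call as traced above)
    -> return 34
    g(n=8) -> return 21  (same call as traced above)
  -> return 55
  g(n=9) -> return 34  (same call as traced above)
-> return 89

Final answer: 89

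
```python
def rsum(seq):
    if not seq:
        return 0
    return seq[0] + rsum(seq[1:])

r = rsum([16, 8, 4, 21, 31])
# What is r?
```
Call trace:
rsum(seq=[16, 8, 4, 21, 31])
  rsum(seq=[8, 4, 21, 31])
    rsum(seq=[4, 21, 31])
      rsum(seq=[21, 31])
        rsum(seq=[31])
          rsum(seq=[])
          -> return 0
        -> return 31
      -> return 52
    -> return 56
  -> return 64
-> return 80

Final answer: 80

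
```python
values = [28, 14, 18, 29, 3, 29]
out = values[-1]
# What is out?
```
Trace:
  values=[28, 14, 18, 29, 3, 29]
  values=[28, 14, 18, 29, 3, 29], out=29

Final answer: 29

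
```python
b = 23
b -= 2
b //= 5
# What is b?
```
Trace:
  b=23
  b=21
  b=4

Final answer: 4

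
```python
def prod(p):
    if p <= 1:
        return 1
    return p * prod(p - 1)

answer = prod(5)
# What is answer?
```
Call trace:
prod(p=5)
  prod(p=4)
    prod(p=3)
      prod(p=2)
        prod(p=1)
        -> return 1
      -> return 2
    -> return 6
  -> return 24
-> return 120

Final answer: 120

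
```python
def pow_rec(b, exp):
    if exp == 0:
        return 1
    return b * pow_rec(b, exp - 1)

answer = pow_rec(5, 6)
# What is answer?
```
Call trace:
pow_rec(b=5, exp=6)
  pow_rec(b=5, exp=5)
    pow_rec(b=5, exp=4)
      pow_rec(b=5, exp=3)
        pow_rec(b=5, exp=2)
          pow_rec(b=5, exp=1)
            pow_rec(b=5, exp=0)
            -> return 1
          -> return 5
        -> return 25
      -> return 125
    -> return 625
  -> return 3125
-> return 15625

Final answer: 15625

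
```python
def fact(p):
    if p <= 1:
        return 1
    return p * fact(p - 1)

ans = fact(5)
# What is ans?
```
Call trace:
fact(p=5)
  fact(p=4)
    fact(p=3)
      fact(p=2)
        fact(p=1)
        -> return 1
      -> return 2
    -> return 6
  -> return 24
-> return 120

Final answer: 120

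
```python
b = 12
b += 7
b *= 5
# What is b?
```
Trace:
  b=12
  b=19
  b=95

Final answer: 95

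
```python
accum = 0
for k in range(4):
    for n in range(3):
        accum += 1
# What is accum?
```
Trace:
  accum=0
  accum=1, k=0, n=0
  accum=2, k=0, n=1
  accum=3, k=0, n=2
  accum=4, k=1, n=0
  accum=5, k=1, n=1
  accum=6, k=1, n=2
  accum=7, k=2, n=0
  accum=8, k=2, n=1
  accum=9, k=2, n=2
  accum=10, k=3, n=0
  accum=11, k=3, n=1
  accum=12, k=3, n=2

Final answer: 12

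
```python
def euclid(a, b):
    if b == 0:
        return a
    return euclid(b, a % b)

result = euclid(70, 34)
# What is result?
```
Call trace:
euclid(a=70, b=34)
  euclid(a=34, b=2)
    euclid(a=2, b=0)
    -> return 2
  -> return 2
-> return 2

Final answer: 2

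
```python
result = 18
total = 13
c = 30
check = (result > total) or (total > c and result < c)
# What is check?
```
Trace:
  result=18
  result=18, total=13
  result=18, total=13, c=30
  result=18, total=13, c=30, check=True

Final answer: True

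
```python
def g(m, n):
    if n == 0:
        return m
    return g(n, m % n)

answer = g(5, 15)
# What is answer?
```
Call trace:
g(m=5, n=15)
  g(m=15, n=5)
    g(m=5, n=0)
    -> return 5
  -> return 5
-> return 5

Final answer: 5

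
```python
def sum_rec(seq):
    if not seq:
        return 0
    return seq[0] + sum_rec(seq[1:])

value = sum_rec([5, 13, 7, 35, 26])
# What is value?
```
Call trace:
sum_rec(seq=[5, 13, 7, 35, 26])
  sum_rec(seq=[13, 7, 35, 26])
    sum_rec(seq=[7, 35, 26])
      sum_rec(seq=[35, 26])
        sum_rec(seq=[26])
          sum_rec(seq=[])
          -> return 0
        -> return 26
      -> return 61
    -> return 68
  -> return 81
-> return 86

Final answer: 86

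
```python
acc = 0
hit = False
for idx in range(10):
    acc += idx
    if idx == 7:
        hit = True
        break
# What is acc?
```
Trace:
  acc=0
  acc=0, hit=False
  acc=0, hit=False, idx=0
  acc=1, hit=False, idx=1
  acc=3, hit=False, idx=2
  acc=6, hit=False, idx=3
  acc=10, hit=False, idx=4
  acc=15, hit=False, idx=5
  acc=21, hit=False, idx=6
  acc=28, hit=True, idx=7

Final answer: 28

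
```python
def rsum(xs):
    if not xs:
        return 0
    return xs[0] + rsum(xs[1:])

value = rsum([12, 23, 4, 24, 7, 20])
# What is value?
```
Call trace:
rsum(xs=[12, 23, 4, 24, 7, 20])
  rsum(xs=[23, 4, 24, 7, 20])
    rsum(xs=[4, 24, 7, 20])
      rsum(xs=[24, 7, 20])
        rsum(xs=[7, 20])
          rsum(xs=[20])
            rsum(xs=[])
            -> return 0
          -> return 20
        -> return 27
      -> return 51
    -> return 55
  -> return 78
-> return 90

Final answer: 90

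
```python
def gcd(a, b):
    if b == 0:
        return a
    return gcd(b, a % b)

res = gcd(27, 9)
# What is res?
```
Call trace:
gcd(a=27, b=9)
  gcd(a=9, b=0)
  -> return 9
-> return 9

Final answer: 9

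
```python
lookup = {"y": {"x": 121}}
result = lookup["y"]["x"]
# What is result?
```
Trace:
  lookup={'y': {'x': 121}}
  lookup={'y': {'x': 121}}, result=121

Final answer: 121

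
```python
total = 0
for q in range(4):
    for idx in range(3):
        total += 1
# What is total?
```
Trace:
  total=0
  total=1, q=0, idx=0
  total=2, q=0, idx=1
  total=3, q=0, idx=2
  total=4, q=1, idx=0
  total=5, q=1, idx=1
  total=6, q=1, idx=2
  total=7, q=2, idx=0
  total=8, q=2, idx=1
  total=9, q=2, idx=2
  total=10, q=3, idx=0
  total=11, q=3, idx=1
  total=12, q=3, idx=2

Final answer: 12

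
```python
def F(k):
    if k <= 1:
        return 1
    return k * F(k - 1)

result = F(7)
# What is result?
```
Call trace:
F(k=7)
  F(k=6)
    F(k=5)
      F(k=4)
        F(k=3)
          F(k=2)
            F(k=1)
            -> return 1
          -> return 2
        -> return 6
      -> return 24
    -> return 120
  -> return 720
-> return 5040

Final answer: 5040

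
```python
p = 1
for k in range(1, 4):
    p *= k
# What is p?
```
Trace:
  p=1
  p=1, k=1
  p=2, k=2
  p=6, k=3

Final answer: 6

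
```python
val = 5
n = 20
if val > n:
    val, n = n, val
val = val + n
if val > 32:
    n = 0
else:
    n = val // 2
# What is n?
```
Trace:
  val=5
  val=5, n=20
  val=5, n=20
  val=25, n=20
  val=25, n=12

Final answer: 12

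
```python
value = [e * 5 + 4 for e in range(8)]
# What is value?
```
Trace:
  e=0
  e=1
  e=2
  e=3
  e=4
  e=5
  e=6
  e=7
  value=[4, 9, 14, 19, 24, 29, 34, 39]

Final answer: [4, 9, 14, 19, 24, 29, 34, 39]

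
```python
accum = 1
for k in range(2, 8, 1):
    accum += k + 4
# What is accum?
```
Trace:
  accum=1
  accum=7, k=2
  accum=14, k=3
  accum=22, k=4
  accum=31, k=5
  accum=41, k=6
  accum=52, k=7

Final answer: 52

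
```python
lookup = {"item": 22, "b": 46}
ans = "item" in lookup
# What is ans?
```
Trace:
  lookup={'item': 22, 'b': 46}
  lookup={'item': 22, 'b': 46}, ans=True

Final answer: True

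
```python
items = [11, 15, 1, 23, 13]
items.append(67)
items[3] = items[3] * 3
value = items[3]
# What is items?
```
Trace:
  items=[11, 15, 1, 23, 13]
  items=[11, 15, 1, 23, 13, 67]
  items=[11, 15, 1, 69, 13, 67]
  items=[11, 15, 1, 69, 13, 67], value=69

Final answer: [11, 15, 1, 69, 13, 67]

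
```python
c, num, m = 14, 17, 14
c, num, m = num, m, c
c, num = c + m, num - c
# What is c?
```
Trace:
  c=14, num=17, m=14
  c=17, num=14, m=14
  c=31, num=-3, m=14

Final answer: 31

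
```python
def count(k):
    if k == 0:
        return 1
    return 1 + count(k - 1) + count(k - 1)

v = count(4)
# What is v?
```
Call trace (a repeated sub-call is expanded the first time; later identical calls just restate its return value):
count(k=4)
  count(k=3)
    count(k=2)
      count(k=1)
        count(k=0)
        -> return 1
        count(k=0)
        -> return 1
      -> return 3
      count(k=1) -> return 3  (same call as traced above)
    -> return 7
    count(k=2) -> return 7  (same call as traced above)
  -> return 15
  count(k=3) -> return 15  (same call as traced above)
-> return 31

Final answer: 31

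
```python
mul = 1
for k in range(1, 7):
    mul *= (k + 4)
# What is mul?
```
Trace:
  mul=1
  mul=5, k=1
  mul=30, k=2
  mul=210, k=3
  mul=1680, k=4
  mul=15120, k=5
  mul=151200, k=6

Final answer: 151200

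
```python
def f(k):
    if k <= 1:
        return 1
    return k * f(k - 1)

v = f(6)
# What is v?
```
Call trace:
f(k=6)
  f(k=5)
    f(k=4)
      f(k=3)
        f(k=2)
          f(k=1)
          -> return 1
        -> return 2
      -> return 6
    -> return 24
  -> return 120
-> return 720

Final answer: 720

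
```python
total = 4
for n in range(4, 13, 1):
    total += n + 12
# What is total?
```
Trace:
  total=4
  total=20, n=4
  total=37, n=5
  total=55, n=6
  total=74, n=7
  total=94, n=8
  total=115, n=9
  total=137, n=10
  total=160, n=11
  total=184, n=12

Final answer: 184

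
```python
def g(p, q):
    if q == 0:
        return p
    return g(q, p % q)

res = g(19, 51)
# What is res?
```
Call trace:
g(p=19, q=51)
  g(p=51, q=19)
    g(p=19, q=13)
      g(p=13, q=6)
        g(p=6, q=1)
          g(p=1, q=0)
          -> return 1
        -> return 1
      -> return 1
    -> return 1
  -> return 1
-> return 1

Final answer: 1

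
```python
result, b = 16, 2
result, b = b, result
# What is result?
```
Trace:
  result=16, b=2
  result=2, b=16

Final answer: 2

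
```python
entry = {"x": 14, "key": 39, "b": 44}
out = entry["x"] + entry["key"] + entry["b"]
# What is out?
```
Trace:
  entry={'x': 14, 'key': 39, 'b': 44}
  entry={'x': 14, 'key': 39, 'b': 44}, out=97

Final answer: 97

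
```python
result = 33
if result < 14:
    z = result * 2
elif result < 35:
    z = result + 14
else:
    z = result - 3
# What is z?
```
Trace:
  result=33
  result=33, z=47

Final answer: 47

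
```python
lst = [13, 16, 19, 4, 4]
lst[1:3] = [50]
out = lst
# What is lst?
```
Trace:
  lst=[13, 16, 19, 4, 4]
  lst=[13, 50, 4, 4]
  lst=[13, 50, 4, 4], out=[13, 50, 4, 4]

Final answer: [13, 50, 4, 4]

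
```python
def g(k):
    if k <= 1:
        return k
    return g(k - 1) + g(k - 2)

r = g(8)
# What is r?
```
Call trace (a repeated sub-call is expanded the first time; later identical calls just restate its return value):
g(k=8)
  g(k=7)
    g(k=6)
      g(k=5)
        g(k=4)
          g(k=3)
            g(k=2)
              g(k=1)
              -> return 1
              g(k=0)
              -> return 0
            -> return 1
            g(k=1)
            -> return 1
          -> return 2
          g(k=2) -> return 1  (same call as traced above)
        -> return 3
        g(k=3) -> return 2  (same call as traced above)
      -> return 5
      g(k=4) -> return 3  (same call as traced above)
    -> return 8
    g(k=5) -> return 5  (same call as traced above)
  -> return 13
  g(k=6) -> return 8  (same call as traced above)
-> return 21

Final answer: 21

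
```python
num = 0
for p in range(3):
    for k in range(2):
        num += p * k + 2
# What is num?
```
Trace:
  num=0
  num=2, p=0, k=0
  num=4, p=0, k=1
  num=6, p=1, k=0
  num=9, p=1, k=1
  num=11, p=2, k=0
  num=15, p=2, k=1

Final answer: 15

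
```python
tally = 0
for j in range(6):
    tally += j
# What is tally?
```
Trace:
  tally=0
  tally=0, j=0
  tally=1, j=1
  tally=3, j=2
  tally=6, j=3
  tally=10, j=4
  tally=15, j=5

Final answer: 15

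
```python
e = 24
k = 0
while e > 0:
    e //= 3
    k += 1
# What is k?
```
Trace:
  e=24
  e=24, k=0
  e=8, k=1
  e=2, k=2
  e=0, k=3

Final answer: 3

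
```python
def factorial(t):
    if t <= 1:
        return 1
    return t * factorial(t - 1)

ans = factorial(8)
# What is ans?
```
Call trace:
factorial(t=8)
  factorial(t=7)
    factorial(t=6)
      factorial(t=5)
        factorial(t=4)
          factorial(t=3)
            factorial(t=2)
              factorial(t=1)
              -> return 1
            -> return 2
          -> return 6
        -> return 24
      -> return 120
    -> return 720
  -> return 5040
-> return 40320

Final answer: 40320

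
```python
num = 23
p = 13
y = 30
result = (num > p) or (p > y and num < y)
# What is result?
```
Trace:
  num=23
  num=23, p=13
  num=23, p=13, y=30
  num=23, p=13, y=30, result=True

Final answer: True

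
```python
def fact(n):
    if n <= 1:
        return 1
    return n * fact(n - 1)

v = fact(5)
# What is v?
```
Call trace:
fact(n=5)
  fact(n=4)
    fact(n=3)
      fact(n=2)
        fact(n=1)
        -> return 1
      -> return 2
    -> return 6
  -> return 24
-> return 120

Final answer: 120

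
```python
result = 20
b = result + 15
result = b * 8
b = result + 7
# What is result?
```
Trace:
  result=20
  result=20, b=35
  result=280, b=35
  result=280, b=287

Final answer: 280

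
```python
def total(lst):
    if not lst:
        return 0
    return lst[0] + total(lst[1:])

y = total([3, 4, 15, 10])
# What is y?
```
Call trace:
total(lst=[3, 4, 15, 10])
  total(lst=[4, 15, 10])
    total(lst=[15, 10])
      total(lst=[10])
        total(lst=[])
        -> return 0
      -> return 10
    -> return 25
  -> return 29
-> return 32

Final answer: 32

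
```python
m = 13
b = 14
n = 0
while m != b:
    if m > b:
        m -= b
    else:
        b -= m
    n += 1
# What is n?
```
Trace:
  m=13
  m=13, b=14
  m=13, b=14, n=0
  m=13, b=1, n=1
  m=12, b=1, n=2
  m=11, b=1, n=3
  m=10, b=1, n=4
  m=9, b=1, n=5
  m=8, b=1, n=6
  m=7, b=1, n=7
  m=6, b=1, n=8
  m=5, b=1, n=9
  m=4, b=1, n=10
  m=3, b=1, n=11
  m=2, b=1, n=12
  m=1, b=1, n=13

Final answer: 13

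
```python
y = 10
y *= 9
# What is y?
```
Trace:
  y=10
  y=90

Final answer: 90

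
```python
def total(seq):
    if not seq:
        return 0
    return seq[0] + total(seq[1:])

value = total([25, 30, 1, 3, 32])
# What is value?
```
Call trace:
total(seq=[25, 30, 1, 3, 32])
  total(seq=[30, 1, 3, 32])
    total(seq=[1, 3, 32])
      total(seq=[3, 32])
        total(seq=[32])
          total(seq=[])
          -> return 0
        -> return 32
      -> return 35
    -> return 36
  -> return 66
-> return 91

Final answer: 91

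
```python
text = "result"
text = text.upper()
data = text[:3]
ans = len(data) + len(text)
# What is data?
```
Trace:
  text='result'
  text='RESULT'
  text='RESULT', data='RES'
  text='RESULT', data='RES', ans=9

Final answer: 'RES'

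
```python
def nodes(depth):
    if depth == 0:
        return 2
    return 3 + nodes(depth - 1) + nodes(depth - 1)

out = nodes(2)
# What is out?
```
Call trace (a repeated sub-call is expanded the first time; later identical calls just restate its return value):
nodes(depth=2)
  nodes(depth=1)
    nodes(depth=0)
    -> return 2
    nodes(depth=0)
    -> return 2
  -> return 7
  nodes(depth=1) -> return 7  (same call as traced above)
-> return 17

Final answer: 17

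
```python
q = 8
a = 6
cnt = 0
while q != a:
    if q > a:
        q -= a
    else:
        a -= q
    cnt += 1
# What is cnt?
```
Trace:
  q=8
  q=8, a=6
  q=8, a=6, cnt=0
  q=2, a=6, cnt=1
  q=2, a=4, cnt=2
  q=2, a=2, cnt=3

Final answer: 3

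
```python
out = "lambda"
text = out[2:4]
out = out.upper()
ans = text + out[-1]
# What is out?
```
Trace:
  out='lambda'
  out='lambda', text='mb'
  out='LAMBDA', text='mb'
  out='LAMBDA', text='mb', ans='mbA'

Final answer: 'LAMBDA'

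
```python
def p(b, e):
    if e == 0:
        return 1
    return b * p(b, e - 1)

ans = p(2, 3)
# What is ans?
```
Call trace:
p(b=2, e=3)
  p(b=2, e=2)
    p(b=2, e=1)
      p(b=2, e=0)
      -> return 1
    -> return 2
  -> return 4
-> return 8

Final answer: 8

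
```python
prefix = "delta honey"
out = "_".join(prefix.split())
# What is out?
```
Trace:
  prefix='delta honey'
  prefix='delta honey', out='delta_honey'

Final answer: 'delta_honey'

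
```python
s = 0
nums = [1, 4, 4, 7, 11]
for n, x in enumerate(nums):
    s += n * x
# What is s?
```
Trace:
  s=0
  s=0, n=0, x=1
  s=4, n=1, x=4
  s=12, n=2, x=4
  s=33, n=3, x=7
  s=77, n=4, x=11

Final answer: 77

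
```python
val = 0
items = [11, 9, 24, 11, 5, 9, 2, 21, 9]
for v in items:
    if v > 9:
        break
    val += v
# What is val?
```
Trace:
  val=0
  val=0, v=11

Final answer: 0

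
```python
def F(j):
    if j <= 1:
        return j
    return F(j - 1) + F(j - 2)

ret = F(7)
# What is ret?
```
Call trace (a repeated sub-call is expanded the first time; later identical calls just restate its return value):
F(j=7)
  F(j=6)
    F(j=5)
      F(j=4)
        F(j=3)
          F(j=2)
            F(j=1)
            -> return 1
            F(j=0)
            -> return 0
          -> return 1
          F(j=1)
          -> return 1
        -> return 2
        F(j=2) -> return 1  (same call as traced above)
      -> return 3
      F(j=3) -> return 2  (same call as traced above)
    -> return 5
    F(j=4) -> return 3  (same call as traced above)
  -> return 8
  F(j=5) -> return 5  (same call as traced above)
-> return 13

Final answer: 13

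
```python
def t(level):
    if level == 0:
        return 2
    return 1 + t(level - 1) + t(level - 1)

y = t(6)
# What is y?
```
Call trace (a repeated sub-call is expanded the first time; later identical calls just restate its return value):
t(level=6)
  t(level=5)
    t(level=4)
      t(level=3)
        t(level=2)
          t(level=1)
            t(level=0)
            -> return 2
            t(level=0)
            -> return 2
          -> return 5
          t(level=1) -> return 5  (same call as traced above)
        -> return 11
        t(level=2) -> return 11  (same call as traced above)
      -> return 23
      t(level=3) -> return 23  (same call as traced above)
    -> return 47
    t(level=4) -> return 47  (same call as traced above)
  -> return 95
  t(level=5) -> return 95  (same call as traced above)
-> return 191

Final answer: 191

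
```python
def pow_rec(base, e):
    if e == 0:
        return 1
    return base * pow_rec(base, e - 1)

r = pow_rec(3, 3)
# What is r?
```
Call trace:
pow_rec(base=3, e=3)
  pow_rec(base=3, e=2)
    pow_rec(base=3, e=1)
      pow_rec(base=3, e=0)
      -> return 1
    -> return 3
  -> return 9
-> return 27

Final answer: 27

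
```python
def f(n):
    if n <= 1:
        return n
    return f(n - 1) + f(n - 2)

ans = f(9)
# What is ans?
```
Call trace (a repeated sub-call is expanded the first time; later identical calls just restate its return value):
f(n=9)
  f(n=8)
    f(n=7)
      f(n=6)
        f(n=5)
          f(n=4)
            f(n=3)
              f(n=2)
                f(n=1)
                -> return 1
                f(n=0)
                -> return 0
              -> return 1
              f(n=1)
              -> return 1
            -> return 2
            f(n=2) -> return 1  (same call as traced above)
          -> return 3
          f(n=3) -> return 2  (same call as traced above)
        -> return 5
        f(n=4) -> return 3  (same call as traced above)
      -> return 8
      f(n=5) -> return 5  (same call as traced above)
    -> return 13
    f(n=6) -> return 8  (same call as traced above)
  -> return 21
  f(n=7) -> return 13  (same call as traced above)
-> return 34

Final answer: 34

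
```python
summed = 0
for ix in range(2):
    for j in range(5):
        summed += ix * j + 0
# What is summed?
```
Trace:
  summed=0
  summed=0, ix=0, j=0
  summed=0, ix=0, j=1
  summed=0, ix=0, j=2
  summed=0, ix=0, j=3
  summed=0, ix=0, j=4
  summed=0, ix=1, j=0
  summed=1, ix=1, j=1
  summed=3, ix=1, j=2
  summed=6, ix=1, j=3
  summed=10, ix=1, j=4

Final answer: 10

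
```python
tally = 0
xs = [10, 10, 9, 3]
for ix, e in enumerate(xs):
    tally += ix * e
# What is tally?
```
Trace:
  tally=0
  tally=0, ix=0, e=10
  tally=10, ix=1, e=10
  tally=28, ix=2, e=9
  tally=37, ix=3, e=3

Final answer: 37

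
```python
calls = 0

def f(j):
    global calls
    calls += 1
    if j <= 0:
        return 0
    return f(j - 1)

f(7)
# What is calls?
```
Call trace:
f(j=7)
  f(j=6)
    f(j=5)
      f(j=4)
        f(j=3)
          f(j=2)
            f(j=1)
              f(j=0)
              -> return 0
            -> return 0
          -> return 0
        -> return 0
      -> return 0
    -> return 0
  -> return 0
-> return 0

calls is incremented once per call. f is entered once for each j = 7, 6, 5, 4, 3, 2, 1, 0 (the j <= 0 call returns without recursing), i.e. 7 + 1 calls.
calls = 8

Final answer: 8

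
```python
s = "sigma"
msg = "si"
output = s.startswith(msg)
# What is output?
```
Trace:
  s='sigma'
  s='sigma', msg='si'
  s='sigma', msg='si', output=True

Final answer: True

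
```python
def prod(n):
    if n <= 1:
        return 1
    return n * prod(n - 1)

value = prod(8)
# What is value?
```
Call trace:
prod(n=8)
  prod(n=7)
    prod(n=6)
      prod(n=5)
        prod(n=4)
          prod(n=3)
            prod(n=2)
              prod(n=1)
              -> return 1
            -> return 2
          -> return 6
        -> return 24
      -> return 120
    -> return 720
  -> return 5040
-> return 40320

Final answer: 40320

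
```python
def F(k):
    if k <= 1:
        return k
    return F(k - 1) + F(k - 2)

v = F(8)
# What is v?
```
Call trace (a repeated sub-call is expanded the first time; later identical calls just restate its return value):
F(k=8)
  F(k=7)
    F(k=6)
      F(k=5)
        F(k=4)
          F(k=3)
            F(k=2)
              F(k=1)
              -> return 1
              F(k=0)
              -> return 0
            -> return 1
            F(k=1)
            -> return 1
          -> return 2
          F(k=2) -> return 1  (same call as traced above)
        -> return 3
        F(k=3) -> return 2  (same call as traced above)
      -> return 5
      F(k=4) -> return 3  (same call as traced above)
    -> return 8
    F(k=5) -> return 5  (same call as traced above)
  -> return 13
  F(k=6) -> return 8  (same call as traced above)
-> return 21

Final answer: 21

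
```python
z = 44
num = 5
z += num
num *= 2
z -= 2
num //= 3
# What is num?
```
Trace:
  z=44
  z=44, num=5
  z=49, num=5
  z=49, num=10
  z=47, num=10
  z=47, num=3

Final answer: 3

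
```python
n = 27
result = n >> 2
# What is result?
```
Trace:
  n=27
  n=27, result=6

Final answer: 6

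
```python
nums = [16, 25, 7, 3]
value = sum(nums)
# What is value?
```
Trace:
  nums=[16, 25, 7, 3]
  nums=[16, 25, 7, 3], value=51

Final answer: 51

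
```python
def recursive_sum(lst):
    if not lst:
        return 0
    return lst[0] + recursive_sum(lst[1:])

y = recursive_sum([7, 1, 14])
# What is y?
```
Call trace:
recursive_sum(lst=[7, 1, 14])
  recursive_sum(lst=[1, 14])
    recursive_sum(lst=[14])
      recursive_sum(lst=[])
      -> return 0
    -> return 14
  -> return 15
-> return 22

Final answer: 22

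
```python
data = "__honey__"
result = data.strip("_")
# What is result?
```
Trace:
  data='__honey__'
  data='__honey__', result='honey'

Final answer: 'honey'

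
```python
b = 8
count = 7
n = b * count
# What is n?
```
Trace:
  b=8
  b=8, count=7
  b=8, count=7, n=56

Final answer: 56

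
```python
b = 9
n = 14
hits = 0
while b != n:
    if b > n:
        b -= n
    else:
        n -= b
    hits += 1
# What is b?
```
Trace:
  b=9
  b=9, n=14
  b=9, n=14, hits=0
  b=9, n=5, hits=1
  b=4, n=5, hits=2
  b=4, n=1, hits=3
  b=3, n=1, hits=4
  b=2, n=1, hits=5
  b=1, n=1, hits=6

Final answer: 1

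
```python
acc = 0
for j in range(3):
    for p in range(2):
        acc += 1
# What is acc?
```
Trace:
  acc=0
  acc=1, j=0, p=0
  acc=2, j=0, p=1
  acc=3, j=1, p=0
  acc=4, j=1, p=1
  acc=5, j=2, p=0
  acc=6, j=2, p=1

Final answer: 6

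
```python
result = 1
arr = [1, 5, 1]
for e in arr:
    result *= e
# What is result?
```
Trace:
  result=1
  result=1, e=1
  result=5, e=5
  result=5, e=1

Final answer: 5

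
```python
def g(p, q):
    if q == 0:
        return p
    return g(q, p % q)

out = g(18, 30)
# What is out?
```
Call trace:
g(p=18, q=30)
  g(p=30, q=18)
    g(p=18, q=12)
      g(p=12, q=6)
        g(p=6, q=0)
        -> return 6
      -> return 6
    -> return 6
  -> return 6
-> return 6

Final answer: 6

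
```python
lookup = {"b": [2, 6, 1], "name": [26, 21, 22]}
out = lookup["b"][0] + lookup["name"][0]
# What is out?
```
Trace:
  lookup={'b': [2, 6, 1], 'name': [26, 21, 22]}
  lookup={'b': [2, 6, 1], 'name': [26, 21, 22]}, out=28

Final answer: 28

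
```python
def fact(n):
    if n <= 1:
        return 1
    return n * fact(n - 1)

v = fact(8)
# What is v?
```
Call trace:
fact(n=8)
  fact(n=7)
    fact(n=6)
      fact(n=5)
        fact(n=4)
          fact(n=3)
            fact(n=2)
              fact(n=1)
              -> return 1
            -> return 2
          -> return 6
        -> return 24
      -> return 120
    -> return 720
  -> return 5040
-> return 40320

Final answer: 40320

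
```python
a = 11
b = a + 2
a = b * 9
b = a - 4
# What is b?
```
Trace:
  a=11
  a=11, b=13
  a=117, b=13
  a=117, b=113

Final answer: 113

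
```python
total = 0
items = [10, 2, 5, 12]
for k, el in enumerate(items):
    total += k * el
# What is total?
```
Trace:
  total=0
  total=0, k=0, el=10
  total=2, k=1, el=2
  total=12, k=2, el=5
  total=48, k=3, el=12

Final answer: 48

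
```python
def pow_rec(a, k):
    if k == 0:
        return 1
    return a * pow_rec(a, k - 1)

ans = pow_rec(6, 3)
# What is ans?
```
Call trace:
pow_rec(a=6, k=3)
  pow_rec(a=6, k=2)
    pow_rec(a=6, k=1)
      pow_rec(a=6, k=0)
      -> return 1
    -> return 6
  -> return 36
-> return 216

Final answer: 216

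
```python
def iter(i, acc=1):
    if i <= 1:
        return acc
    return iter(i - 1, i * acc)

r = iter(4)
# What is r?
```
Call trace:
iter(i=4, acc=1)
  iter(i=3, acc=4)
    iter(i=2, acc=12)
      iter(i=1, acc=24)
      -> return 24
    -> return 24
  -> return 24
-> return 24

Final answer: 24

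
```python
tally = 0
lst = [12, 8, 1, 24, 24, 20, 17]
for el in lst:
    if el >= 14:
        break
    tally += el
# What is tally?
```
Trace:
  tally=0
  tally=12, el=12
  tally=20, el=8
  tally=21, el=1
  tally=21, el=24

Final answer: 21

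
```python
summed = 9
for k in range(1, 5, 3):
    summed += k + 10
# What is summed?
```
Trace:
  summed=9
  summed=20, k=1
  summed=34, k=4

Final answer: 34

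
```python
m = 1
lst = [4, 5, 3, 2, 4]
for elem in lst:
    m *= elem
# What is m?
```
Trace:
  m=1
  m=4, elem=4
  m=20, elem=5
  m=60, elem=3
  m=120, elem=2
  m=480, elem=4

Final answer: 480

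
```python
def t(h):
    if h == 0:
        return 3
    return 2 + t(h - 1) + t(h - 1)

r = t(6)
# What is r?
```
Call trace (a repeated sub-call is expanded the first time; later identical calls just restate its return value):
t(h=6)
  t(h=5)
    t(h=4)
      t(h=3)
        t(h=2)
          t(h=1)
            t(h=0)
            -> return 3
            t(h=0)
            -> return 3
          -> return 8
          t(h=1) -> return 8  (same call as traced above)
        -> return 18
        t(h=2) -> return 18  (same call as traced above)
      -> return 38
      t(h=3) -> return 38  (same call as traced above)
    -> return 78
    t(h=4) -> return 78  (same call as traced above)
  -> return 158
  t(h=5) -> return 158  (same call as traced above)
-> return 318

Final answer: 318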